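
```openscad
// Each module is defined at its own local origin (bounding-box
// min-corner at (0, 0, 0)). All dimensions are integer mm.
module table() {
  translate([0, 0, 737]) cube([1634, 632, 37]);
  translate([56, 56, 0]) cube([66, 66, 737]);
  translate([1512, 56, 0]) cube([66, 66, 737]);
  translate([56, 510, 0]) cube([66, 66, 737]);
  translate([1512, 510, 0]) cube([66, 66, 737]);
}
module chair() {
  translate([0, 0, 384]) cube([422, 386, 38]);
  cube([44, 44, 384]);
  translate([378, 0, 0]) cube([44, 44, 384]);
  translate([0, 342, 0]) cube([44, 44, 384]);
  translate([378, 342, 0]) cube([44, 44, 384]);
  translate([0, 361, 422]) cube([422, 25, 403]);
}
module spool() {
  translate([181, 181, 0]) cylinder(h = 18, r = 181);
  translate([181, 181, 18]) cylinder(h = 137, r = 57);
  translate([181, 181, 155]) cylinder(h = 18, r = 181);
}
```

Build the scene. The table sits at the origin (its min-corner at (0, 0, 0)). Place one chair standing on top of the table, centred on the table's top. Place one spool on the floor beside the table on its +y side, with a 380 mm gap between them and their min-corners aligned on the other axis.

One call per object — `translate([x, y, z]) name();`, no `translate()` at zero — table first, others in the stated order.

table();
translate([606, 123, 774]) chair();
translate([0, 1012, 0]) spool();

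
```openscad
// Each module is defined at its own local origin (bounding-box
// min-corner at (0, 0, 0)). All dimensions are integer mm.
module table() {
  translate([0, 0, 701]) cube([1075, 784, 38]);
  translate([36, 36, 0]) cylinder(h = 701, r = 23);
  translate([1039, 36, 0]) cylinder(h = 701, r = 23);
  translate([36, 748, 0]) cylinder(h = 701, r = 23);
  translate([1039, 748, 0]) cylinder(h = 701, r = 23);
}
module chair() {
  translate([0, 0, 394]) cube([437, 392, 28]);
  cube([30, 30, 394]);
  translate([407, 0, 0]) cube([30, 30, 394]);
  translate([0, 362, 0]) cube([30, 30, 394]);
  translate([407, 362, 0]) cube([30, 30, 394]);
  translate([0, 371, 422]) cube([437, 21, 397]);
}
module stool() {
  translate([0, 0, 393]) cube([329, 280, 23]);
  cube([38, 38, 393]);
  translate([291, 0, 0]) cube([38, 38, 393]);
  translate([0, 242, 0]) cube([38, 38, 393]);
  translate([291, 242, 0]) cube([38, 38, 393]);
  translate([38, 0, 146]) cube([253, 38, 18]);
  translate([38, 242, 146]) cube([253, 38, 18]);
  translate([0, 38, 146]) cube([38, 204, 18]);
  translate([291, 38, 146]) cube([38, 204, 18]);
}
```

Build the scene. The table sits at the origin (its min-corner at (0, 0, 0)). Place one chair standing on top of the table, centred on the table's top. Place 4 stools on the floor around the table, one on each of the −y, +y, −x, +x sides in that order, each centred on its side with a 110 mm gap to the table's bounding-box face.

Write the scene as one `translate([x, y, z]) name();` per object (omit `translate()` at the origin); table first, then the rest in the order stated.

table();
translate([319, 196, 739]) chair();
translate([373, -390, 0]) stool();
translate([373, 894, 0]) stool();
translate([-439, 252, 0]) stool();
translate([1185, 252, 0]) stool();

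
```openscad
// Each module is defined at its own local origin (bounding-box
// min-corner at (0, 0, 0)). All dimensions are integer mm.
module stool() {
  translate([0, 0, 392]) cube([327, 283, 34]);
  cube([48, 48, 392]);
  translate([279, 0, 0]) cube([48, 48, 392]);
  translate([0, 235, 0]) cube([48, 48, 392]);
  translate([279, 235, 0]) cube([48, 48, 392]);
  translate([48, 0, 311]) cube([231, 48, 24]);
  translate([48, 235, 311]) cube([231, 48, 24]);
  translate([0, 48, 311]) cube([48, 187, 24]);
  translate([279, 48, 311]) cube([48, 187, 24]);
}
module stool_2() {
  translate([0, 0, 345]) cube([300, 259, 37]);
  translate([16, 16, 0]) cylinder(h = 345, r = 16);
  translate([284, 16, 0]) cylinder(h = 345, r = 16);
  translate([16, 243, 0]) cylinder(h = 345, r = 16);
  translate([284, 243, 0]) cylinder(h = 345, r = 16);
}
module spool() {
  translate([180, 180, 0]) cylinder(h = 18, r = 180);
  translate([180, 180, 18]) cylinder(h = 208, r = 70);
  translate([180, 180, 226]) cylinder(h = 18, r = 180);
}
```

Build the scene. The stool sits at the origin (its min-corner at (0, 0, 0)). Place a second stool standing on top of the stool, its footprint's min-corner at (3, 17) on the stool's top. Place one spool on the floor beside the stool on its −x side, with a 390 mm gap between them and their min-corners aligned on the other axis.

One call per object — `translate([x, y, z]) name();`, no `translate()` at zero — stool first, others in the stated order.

stool();
translate([3, 17, 426]) stool_2();
translate([-750, 0, 0]) spool();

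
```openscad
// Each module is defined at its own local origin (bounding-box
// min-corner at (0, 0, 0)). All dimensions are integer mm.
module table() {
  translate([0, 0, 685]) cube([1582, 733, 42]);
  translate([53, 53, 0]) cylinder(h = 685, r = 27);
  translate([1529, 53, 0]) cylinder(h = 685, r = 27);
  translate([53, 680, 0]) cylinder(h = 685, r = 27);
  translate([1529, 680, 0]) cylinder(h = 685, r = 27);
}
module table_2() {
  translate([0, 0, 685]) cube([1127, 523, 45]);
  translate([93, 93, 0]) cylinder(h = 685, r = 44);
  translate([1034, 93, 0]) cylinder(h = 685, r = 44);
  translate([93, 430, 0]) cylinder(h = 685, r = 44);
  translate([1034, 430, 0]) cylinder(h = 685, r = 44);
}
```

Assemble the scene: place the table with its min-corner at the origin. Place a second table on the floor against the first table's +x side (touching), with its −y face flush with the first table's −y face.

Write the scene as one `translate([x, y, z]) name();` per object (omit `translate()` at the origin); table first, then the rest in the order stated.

table();
translate([1582, 0, 0]) table_2();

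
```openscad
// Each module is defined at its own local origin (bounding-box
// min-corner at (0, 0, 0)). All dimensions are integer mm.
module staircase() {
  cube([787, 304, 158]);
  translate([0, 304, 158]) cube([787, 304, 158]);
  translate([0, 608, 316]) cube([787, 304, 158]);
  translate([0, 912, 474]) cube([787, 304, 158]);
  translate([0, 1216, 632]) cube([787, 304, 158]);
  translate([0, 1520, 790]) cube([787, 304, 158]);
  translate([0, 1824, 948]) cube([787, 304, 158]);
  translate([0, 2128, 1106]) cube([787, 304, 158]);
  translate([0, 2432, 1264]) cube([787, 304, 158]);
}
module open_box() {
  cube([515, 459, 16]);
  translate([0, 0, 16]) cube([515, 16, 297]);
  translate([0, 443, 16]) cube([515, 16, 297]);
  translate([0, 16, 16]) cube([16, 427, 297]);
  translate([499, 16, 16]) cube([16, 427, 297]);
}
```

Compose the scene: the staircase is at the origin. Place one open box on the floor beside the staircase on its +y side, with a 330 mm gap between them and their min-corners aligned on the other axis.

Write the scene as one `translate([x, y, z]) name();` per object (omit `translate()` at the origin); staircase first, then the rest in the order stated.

staircase();
translate([0, 3066, 0]) open_box();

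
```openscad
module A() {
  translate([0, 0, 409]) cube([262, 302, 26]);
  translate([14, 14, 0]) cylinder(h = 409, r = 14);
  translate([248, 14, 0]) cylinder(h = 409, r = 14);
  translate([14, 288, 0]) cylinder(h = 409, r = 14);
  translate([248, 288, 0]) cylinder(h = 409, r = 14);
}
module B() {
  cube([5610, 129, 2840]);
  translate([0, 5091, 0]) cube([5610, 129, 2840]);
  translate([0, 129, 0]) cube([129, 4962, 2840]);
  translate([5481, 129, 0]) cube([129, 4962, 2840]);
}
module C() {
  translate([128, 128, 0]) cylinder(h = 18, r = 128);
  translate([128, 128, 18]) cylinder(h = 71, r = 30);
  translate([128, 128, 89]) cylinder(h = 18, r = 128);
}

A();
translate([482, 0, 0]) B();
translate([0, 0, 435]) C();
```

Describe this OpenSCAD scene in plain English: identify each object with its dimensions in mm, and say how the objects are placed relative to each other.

A is a four-legged stool. The seat is 262×302 mm, 26 mm thick, top at z = 435 mm. It stands on four round legs, each 28 mm in diameter, from z = 0 to the seat underside, each leg's axis is inset half a diameter from the nearest pair of seat edges (so the leg's bounding box is flush with the corner).

B is the wall frame of a small rectangular building: four walls, each 2840 mm tall and 129 mm thick, enclosing a footprint 5610 mm (x) by 5220 mm (y) outside-to-outside, with no floor or roof. The front and back walls (the −y and +y sides) span the full width; the two side walls fit between them.

C is a spool: two coaxial disc flanges of radius 128 mm and thickness 18 mm, joined by a core cylinder of radius 30 mm and height 71 mm. The lower flange rests on z = 0 and the three cylinders share a vertical axis.

The house frame is on the floor beside the stool on its +x side. The spool is on top of the stool.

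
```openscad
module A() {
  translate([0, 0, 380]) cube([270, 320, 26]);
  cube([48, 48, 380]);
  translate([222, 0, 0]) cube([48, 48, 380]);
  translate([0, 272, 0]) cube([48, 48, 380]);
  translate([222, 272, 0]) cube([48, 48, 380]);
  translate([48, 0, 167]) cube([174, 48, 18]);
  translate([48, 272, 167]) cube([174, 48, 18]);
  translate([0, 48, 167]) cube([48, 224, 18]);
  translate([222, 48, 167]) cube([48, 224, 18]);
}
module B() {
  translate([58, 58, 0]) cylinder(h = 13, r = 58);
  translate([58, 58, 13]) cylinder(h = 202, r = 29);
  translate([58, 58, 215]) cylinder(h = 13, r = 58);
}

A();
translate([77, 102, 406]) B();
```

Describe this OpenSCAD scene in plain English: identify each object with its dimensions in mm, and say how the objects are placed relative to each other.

A is a four-legged stool. The seat is a 270×320×26 mm slab whose top surface is at z = 406 mm; four square legs, each 48×48 mm in cross-section, run from the floor (z = 0) to the underside of the seat, each flush with a corner of the seat. Four stretchers, 48 mm wide and 18 mm tall, connect adjacent legs with their undersides at z = 167 mm, each running between the inner faces of the legs it joins and aligned with the legs' outer faces on the other axis.

B is a spool: two coaxial disc flanges of radius 58 mm and thickness 13 mm, joined by a core cylinder of radius 29 mm and height 202 mm. The lower flange rests on z = 0 and the three cylinders share a vertical axis.

The spool is on top of the stool, centred.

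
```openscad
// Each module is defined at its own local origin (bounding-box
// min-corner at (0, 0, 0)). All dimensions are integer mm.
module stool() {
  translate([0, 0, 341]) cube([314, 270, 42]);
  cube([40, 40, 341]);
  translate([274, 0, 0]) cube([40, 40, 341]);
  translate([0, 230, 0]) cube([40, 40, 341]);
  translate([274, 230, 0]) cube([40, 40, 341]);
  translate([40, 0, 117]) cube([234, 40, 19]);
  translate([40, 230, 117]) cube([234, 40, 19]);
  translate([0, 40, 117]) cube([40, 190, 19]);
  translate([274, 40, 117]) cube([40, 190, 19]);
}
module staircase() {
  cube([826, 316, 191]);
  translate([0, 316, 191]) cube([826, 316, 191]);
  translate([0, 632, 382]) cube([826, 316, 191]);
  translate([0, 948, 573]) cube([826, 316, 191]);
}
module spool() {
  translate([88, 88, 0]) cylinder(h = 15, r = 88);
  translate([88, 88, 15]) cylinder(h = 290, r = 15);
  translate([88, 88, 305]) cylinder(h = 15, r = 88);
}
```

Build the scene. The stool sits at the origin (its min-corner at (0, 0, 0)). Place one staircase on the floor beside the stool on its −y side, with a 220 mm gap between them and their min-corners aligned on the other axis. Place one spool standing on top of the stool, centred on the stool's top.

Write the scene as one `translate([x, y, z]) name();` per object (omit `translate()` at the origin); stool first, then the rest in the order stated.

stool();
translate([0, -1484, 0]) staircase();
translate([69, 47, 383]) spool();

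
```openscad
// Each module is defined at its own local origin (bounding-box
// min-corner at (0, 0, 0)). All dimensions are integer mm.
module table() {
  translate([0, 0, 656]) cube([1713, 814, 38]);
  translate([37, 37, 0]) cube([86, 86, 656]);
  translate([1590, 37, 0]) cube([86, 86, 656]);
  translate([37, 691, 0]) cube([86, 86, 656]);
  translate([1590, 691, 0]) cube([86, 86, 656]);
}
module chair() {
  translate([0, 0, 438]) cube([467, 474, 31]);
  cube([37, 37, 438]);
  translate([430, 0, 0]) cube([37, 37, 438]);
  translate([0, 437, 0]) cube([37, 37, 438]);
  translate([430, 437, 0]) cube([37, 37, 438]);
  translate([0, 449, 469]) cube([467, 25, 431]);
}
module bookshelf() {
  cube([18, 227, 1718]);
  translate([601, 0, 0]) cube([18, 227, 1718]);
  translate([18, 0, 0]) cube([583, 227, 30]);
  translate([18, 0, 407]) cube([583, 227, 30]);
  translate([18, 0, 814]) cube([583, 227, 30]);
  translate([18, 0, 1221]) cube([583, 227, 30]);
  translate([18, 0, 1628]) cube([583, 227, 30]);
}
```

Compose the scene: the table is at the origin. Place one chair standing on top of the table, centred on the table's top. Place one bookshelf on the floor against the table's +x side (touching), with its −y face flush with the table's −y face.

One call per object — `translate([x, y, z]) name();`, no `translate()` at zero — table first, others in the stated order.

table();
translate([623, 170, 694]) chair();
translate([1713, 0, 0]) bookshelf();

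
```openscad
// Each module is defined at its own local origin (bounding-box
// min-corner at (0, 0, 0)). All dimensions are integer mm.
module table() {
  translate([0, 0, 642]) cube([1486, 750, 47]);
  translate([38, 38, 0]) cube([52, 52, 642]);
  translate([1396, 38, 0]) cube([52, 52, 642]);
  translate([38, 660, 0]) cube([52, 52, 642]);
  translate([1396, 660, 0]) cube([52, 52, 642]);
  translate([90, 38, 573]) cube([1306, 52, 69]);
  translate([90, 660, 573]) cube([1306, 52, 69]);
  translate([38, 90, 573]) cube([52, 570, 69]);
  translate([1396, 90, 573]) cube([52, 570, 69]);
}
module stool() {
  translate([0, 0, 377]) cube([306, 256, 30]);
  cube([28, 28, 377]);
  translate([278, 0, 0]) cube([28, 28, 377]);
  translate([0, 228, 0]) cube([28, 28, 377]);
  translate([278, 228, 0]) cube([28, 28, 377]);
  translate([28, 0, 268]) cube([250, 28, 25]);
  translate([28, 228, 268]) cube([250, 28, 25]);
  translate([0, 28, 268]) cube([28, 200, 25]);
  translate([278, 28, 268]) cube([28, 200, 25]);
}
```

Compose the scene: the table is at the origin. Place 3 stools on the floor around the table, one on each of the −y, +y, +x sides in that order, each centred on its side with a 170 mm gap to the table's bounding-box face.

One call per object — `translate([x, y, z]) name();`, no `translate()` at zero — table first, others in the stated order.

table();
translate([590, -426, 0]) stool();
translate([590, 920, 0]) stool();
translate([1656, 247, 0]) stool();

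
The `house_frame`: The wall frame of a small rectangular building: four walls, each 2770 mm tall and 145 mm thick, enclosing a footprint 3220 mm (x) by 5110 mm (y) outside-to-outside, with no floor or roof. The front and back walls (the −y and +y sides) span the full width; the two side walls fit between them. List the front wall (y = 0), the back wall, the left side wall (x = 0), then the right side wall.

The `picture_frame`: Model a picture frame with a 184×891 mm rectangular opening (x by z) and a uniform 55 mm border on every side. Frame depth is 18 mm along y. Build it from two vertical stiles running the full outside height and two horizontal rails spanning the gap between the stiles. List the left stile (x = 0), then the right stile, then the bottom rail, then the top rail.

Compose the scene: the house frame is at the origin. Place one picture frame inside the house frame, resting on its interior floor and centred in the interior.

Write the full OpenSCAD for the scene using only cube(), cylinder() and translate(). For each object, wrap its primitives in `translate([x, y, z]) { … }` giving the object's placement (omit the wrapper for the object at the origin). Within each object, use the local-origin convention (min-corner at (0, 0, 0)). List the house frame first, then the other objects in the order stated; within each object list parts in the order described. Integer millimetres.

cube([3220, 145, 2770]);
translate([0, 4965, 0]) cube([3220, 145, 2770]);
translate([0, 145, 0]) cube([145, 4820, 2770]);
translate([3075, 145, 0]) cube([145, 4820, 2770]);
translate([1463, 2546, 0]) {
  cube([55, 18, 1001]);
  translate([239, 0, 0]) cube([55, 18, 1001]);
  translate([55, 0, 0]) cube([184, 18, 55]);
  translate([55, 0, 946]) cube([184, 18, 55]);
}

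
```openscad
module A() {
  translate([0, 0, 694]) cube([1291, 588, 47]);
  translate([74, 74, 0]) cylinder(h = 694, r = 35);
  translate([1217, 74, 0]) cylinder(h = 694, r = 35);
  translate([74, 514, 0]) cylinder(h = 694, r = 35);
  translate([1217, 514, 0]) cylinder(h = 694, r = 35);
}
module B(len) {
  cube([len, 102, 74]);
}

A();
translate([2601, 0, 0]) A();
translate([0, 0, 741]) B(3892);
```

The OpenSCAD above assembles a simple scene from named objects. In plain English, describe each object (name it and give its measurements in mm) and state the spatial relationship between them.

A is a table: top 1291 mm (x) × 588 mm (y), 47 mm thick, upper face at z = 741 mm, on four round legs of 70 mm diameter, each leg's bounding box inset 39 mm from the nearest pair of top edges, running from z = 0 to the bottom of the top.

B is a rectangular beam 3892 mm long (x), 102 mm deep (y), 74 mm thick (z).

The beam spans the tops of two tables placed 1310 mm apart, resting at z = 741 mm.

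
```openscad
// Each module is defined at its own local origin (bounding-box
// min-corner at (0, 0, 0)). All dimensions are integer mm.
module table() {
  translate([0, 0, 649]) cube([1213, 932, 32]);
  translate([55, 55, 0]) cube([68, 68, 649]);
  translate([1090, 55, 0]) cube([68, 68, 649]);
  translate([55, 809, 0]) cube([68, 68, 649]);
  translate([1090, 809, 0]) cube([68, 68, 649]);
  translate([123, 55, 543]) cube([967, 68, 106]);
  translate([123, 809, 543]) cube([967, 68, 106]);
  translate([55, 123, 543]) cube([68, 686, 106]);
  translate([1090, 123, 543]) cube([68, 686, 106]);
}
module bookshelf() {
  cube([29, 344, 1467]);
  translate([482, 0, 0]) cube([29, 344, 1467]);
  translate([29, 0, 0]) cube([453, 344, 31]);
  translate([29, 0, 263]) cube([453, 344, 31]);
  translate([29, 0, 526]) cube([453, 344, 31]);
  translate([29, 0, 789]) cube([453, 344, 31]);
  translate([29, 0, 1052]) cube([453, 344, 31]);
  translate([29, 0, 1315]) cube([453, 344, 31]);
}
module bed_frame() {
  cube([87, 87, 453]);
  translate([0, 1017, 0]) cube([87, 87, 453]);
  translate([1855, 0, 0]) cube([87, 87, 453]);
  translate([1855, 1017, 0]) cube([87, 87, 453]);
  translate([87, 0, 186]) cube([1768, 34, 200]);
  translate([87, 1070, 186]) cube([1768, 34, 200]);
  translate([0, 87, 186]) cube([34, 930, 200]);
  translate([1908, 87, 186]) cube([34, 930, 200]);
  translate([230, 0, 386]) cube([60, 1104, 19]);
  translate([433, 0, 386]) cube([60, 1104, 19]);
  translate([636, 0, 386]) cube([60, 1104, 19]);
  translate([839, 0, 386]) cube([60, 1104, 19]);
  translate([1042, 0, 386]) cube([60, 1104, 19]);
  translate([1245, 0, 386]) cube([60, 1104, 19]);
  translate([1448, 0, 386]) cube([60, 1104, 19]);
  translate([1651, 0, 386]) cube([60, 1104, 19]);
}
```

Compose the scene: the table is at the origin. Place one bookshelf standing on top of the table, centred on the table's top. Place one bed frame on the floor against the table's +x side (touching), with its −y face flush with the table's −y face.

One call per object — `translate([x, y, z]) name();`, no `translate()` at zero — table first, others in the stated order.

table();
translate([351, 294, 681]) bookshelf();
translate([1213, 0, 0]) bed_frame();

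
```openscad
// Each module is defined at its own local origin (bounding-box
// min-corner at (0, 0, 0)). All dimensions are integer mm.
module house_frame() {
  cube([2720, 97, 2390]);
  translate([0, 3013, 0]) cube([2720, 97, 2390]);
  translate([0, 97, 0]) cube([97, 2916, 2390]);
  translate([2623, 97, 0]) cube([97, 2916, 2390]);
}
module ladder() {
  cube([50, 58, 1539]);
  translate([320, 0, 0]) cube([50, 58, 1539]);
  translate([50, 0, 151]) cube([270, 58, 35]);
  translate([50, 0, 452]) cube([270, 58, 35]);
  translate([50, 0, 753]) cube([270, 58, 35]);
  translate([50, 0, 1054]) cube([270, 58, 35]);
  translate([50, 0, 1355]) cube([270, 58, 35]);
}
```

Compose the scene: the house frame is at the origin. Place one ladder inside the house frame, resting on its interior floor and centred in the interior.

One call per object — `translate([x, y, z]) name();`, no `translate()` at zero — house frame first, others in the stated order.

house_frame();
translate([1175, 1526, 0]) ladder();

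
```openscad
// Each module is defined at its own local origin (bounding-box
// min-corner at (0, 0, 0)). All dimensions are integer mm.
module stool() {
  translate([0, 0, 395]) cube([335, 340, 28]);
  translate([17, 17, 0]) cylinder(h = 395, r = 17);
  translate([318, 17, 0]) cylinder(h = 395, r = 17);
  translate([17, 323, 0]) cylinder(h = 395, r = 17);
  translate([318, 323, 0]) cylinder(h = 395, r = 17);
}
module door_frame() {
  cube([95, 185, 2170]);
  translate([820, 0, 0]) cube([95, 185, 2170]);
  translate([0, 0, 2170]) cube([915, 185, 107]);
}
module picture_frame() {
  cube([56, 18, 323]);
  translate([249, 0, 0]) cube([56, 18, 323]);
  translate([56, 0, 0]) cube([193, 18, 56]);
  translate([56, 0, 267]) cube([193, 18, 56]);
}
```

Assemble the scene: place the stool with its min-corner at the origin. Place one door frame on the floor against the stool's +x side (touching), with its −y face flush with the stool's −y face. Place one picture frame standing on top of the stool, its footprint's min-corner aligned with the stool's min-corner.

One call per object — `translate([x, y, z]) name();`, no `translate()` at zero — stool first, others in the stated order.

stool();
translate([335, 0, 0]) door_frame();
translate([0, 0, 423]) picture_frame();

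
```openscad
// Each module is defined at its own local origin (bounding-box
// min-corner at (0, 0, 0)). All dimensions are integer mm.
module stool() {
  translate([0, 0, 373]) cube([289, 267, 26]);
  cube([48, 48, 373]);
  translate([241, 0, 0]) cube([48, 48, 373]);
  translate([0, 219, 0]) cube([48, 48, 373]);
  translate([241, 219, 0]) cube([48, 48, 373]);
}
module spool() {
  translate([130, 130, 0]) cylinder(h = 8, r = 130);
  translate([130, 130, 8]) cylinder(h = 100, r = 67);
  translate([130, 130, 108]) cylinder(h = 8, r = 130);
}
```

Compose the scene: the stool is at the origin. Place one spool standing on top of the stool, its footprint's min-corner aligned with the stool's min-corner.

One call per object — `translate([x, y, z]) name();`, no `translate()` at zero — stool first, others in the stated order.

stool();
translate([0, 0, 399]) spool();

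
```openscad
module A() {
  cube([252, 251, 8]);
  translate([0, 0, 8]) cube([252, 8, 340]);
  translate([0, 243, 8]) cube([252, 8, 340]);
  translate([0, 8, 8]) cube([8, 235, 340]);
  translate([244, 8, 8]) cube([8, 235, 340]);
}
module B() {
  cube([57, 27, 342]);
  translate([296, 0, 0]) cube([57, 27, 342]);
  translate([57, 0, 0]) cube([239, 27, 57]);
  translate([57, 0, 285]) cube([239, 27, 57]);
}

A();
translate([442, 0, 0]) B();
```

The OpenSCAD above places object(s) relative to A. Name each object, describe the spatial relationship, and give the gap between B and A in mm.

A is an open box. B is a picture frame. The picture frame is on the floor beside the open box on its +x side. The gap between the picture frame and the open box is 190 mm.

The picture frame's nearest face is 190 mm from the open box's +x face.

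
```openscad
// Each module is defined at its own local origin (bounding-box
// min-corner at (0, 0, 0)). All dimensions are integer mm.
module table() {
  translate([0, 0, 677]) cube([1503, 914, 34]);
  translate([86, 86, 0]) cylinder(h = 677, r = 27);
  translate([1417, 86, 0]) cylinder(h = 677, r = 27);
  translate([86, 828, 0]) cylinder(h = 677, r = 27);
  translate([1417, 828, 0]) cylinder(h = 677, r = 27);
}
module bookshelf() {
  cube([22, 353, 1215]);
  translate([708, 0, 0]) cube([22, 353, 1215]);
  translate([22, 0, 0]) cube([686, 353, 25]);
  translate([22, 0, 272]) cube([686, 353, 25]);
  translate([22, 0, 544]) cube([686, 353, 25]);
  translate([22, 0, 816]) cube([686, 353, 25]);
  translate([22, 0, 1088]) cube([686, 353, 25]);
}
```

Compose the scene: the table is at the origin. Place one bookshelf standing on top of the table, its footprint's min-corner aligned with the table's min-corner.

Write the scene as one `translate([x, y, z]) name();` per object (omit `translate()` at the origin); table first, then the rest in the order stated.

table();
translate([0, 0, 711]) bookshelf();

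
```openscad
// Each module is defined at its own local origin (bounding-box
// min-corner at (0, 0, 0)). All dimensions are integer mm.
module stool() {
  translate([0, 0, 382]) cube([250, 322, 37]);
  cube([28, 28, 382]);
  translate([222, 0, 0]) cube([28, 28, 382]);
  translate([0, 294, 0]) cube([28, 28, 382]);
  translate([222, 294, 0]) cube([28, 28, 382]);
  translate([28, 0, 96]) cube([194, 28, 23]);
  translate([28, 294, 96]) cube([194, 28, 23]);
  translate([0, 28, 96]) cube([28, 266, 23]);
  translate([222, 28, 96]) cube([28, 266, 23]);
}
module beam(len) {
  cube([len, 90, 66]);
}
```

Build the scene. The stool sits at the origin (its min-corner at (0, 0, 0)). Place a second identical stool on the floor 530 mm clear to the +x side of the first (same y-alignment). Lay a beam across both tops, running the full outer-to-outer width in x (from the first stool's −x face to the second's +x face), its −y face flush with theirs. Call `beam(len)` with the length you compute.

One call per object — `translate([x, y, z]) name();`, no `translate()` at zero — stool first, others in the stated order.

stool();
translate([780, 0, 0]) stool();
translate([0, 0, 419]) beam(1030);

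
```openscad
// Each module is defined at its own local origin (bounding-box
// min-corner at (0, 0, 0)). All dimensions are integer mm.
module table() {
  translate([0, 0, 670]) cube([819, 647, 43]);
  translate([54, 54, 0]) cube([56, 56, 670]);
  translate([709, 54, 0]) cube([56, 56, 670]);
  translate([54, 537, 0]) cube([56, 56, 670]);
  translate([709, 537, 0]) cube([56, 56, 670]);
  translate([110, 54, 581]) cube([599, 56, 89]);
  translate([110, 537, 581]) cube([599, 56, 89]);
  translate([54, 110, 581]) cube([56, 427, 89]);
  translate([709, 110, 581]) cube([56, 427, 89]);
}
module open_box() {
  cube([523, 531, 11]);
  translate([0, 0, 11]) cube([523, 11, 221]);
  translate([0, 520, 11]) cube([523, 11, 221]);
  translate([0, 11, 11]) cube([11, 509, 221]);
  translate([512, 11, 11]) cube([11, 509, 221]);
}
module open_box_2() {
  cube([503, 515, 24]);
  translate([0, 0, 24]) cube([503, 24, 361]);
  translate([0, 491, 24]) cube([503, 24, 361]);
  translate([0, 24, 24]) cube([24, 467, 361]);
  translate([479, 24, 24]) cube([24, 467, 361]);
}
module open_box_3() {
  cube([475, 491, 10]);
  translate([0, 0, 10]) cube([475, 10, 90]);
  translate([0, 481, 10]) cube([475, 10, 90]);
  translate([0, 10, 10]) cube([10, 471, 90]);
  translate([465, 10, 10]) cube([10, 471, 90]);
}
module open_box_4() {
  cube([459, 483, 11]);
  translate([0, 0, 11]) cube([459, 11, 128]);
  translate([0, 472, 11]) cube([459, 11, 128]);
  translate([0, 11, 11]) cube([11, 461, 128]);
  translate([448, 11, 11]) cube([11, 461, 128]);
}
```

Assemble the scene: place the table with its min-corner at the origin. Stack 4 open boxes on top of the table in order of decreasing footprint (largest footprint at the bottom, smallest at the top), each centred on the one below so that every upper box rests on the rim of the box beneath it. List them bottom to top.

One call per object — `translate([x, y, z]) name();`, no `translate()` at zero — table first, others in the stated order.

table();
translate([148, 58, 713]) open_box();
translate([158, 66, 945]) open_box_2();
translate([172, 78, 1330]) open_box_3();
translate([180, 82, 1430]) open_box_4();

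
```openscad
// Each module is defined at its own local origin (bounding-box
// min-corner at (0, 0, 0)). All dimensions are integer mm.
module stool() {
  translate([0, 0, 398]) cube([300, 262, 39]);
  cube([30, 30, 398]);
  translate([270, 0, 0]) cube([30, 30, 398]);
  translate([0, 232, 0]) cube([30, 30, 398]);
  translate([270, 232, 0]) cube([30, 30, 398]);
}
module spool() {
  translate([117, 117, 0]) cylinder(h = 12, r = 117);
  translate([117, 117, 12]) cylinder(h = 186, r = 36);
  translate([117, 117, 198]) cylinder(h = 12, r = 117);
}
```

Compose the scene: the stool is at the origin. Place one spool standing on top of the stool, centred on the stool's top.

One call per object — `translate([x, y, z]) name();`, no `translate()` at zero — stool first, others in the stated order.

stool();
translate([33, 14, 437]) spool();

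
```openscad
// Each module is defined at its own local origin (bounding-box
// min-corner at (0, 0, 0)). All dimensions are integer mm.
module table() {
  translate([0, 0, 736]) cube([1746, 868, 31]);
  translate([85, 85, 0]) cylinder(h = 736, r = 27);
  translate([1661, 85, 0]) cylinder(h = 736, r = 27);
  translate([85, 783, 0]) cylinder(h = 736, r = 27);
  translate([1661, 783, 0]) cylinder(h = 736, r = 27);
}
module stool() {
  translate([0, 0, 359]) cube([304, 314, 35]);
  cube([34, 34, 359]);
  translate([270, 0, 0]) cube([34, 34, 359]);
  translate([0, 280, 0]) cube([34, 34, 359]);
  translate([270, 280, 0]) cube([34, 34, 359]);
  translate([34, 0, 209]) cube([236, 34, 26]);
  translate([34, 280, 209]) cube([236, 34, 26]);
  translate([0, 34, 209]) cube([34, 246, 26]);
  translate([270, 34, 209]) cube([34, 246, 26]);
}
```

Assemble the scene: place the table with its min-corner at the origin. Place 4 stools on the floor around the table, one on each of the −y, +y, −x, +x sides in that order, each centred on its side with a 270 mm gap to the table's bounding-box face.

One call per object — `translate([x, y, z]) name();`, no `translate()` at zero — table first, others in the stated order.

table();
translate([721, -584, 0]) stool();
translate([721, 1138, 0]) stool();
translate([-574, 277, 0]) stool();
translate([2016, 277, 0]) stool();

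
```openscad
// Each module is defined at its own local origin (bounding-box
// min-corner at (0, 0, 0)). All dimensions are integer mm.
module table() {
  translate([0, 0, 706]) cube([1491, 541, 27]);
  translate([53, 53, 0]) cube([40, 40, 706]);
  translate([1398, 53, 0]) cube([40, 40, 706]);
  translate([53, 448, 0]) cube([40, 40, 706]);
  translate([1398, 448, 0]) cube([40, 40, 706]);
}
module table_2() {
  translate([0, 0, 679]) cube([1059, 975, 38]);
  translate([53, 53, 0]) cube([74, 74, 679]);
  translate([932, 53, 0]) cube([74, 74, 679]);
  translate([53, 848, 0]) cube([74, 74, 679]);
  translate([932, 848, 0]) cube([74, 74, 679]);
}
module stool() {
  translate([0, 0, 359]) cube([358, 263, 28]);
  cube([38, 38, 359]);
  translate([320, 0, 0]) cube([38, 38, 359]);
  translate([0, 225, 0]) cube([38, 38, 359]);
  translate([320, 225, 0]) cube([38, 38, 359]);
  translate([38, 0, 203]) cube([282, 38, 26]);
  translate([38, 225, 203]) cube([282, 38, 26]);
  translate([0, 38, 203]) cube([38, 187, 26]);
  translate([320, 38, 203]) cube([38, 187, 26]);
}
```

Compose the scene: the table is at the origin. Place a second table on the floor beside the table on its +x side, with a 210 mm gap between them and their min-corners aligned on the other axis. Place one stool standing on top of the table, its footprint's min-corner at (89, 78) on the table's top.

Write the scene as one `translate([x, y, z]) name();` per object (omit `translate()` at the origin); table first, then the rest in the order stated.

table();
translate([1701, 0, 0]) table_2();
translate([89, 78, 733]) stool();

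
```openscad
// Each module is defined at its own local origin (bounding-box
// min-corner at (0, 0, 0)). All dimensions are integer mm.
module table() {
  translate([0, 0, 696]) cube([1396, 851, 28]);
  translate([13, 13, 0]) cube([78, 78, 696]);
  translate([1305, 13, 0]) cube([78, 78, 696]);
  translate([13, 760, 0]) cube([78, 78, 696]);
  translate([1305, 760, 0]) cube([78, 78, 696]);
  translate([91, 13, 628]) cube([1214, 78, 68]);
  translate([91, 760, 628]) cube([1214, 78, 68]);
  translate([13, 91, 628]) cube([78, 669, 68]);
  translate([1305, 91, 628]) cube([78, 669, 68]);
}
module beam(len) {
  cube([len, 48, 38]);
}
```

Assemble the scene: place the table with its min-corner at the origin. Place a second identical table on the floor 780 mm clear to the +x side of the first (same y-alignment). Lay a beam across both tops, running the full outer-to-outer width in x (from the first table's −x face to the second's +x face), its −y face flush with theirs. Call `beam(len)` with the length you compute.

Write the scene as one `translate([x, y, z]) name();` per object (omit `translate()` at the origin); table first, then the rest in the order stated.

table();
translate([2176, 0, 0]) table();
translate([0, 0, 724]) beam(3572);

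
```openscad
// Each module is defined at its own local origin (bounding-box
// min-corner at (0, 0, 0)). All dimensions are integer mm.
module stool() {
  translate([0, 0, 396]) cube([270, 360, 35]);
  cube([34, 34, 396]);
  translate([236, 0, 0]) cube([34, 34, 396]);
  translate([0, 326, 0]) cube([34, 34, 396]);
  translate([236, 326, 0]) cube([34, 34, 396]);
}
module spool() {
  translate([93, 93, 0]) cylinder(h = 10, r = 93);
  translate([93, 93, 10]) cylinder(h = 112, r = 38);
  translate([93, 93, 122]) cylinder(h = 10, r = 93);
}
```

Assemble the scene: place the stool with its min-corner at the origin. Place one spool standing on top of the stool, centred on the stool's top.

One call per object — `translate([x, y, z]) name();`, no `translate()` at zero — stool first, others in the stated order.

stool();
translate([42, 87, 431]) spool();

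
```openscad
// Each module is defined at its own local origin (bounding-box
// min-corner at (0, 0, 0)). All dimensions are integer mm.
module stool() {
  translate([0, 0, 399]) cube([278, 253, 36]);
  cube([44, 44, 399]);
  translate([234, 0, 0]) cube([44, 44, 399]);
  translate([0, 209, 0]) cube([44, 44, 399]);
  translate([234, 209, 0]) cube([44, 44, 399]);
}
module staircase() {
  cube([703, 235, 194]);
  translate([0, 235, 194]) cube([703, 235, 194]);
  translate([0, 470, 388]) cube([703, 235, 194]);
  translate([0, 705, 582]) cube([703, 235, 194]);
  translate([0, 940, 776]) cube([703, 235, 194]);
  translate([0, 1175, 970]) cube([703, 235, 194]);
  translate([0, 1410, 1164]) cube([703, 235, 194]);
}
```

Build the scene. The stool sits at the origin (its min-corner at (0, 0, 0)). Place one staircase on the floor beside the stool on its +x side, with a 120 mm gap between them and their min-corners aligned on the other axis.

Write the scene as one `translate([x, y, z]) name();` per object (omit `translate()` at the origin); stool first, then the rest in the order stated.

stool();
translate([398, 0, 0]) staircase();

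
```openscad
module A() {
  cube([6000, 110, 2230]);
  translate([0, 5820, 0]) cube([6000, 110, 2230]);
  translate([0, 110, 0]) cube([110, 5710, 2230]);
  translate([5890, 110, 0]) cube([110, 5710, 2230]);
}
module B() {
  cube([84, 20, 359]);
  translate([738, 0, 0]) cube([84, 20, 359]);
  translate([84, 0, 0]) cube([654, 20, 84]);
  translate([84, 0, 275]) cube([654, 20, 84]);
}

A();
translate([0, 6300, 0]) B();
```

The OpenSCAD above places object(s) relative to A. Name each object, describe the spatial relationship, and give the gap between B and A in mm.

The picture frame's nearest face is 370 mm from the house frame's +y face.

A is a house frame. B is a picture frame. The picture frame is on the floor beside the house frame on its +y side. The gap between the picture frame and the house frame is 370 mm.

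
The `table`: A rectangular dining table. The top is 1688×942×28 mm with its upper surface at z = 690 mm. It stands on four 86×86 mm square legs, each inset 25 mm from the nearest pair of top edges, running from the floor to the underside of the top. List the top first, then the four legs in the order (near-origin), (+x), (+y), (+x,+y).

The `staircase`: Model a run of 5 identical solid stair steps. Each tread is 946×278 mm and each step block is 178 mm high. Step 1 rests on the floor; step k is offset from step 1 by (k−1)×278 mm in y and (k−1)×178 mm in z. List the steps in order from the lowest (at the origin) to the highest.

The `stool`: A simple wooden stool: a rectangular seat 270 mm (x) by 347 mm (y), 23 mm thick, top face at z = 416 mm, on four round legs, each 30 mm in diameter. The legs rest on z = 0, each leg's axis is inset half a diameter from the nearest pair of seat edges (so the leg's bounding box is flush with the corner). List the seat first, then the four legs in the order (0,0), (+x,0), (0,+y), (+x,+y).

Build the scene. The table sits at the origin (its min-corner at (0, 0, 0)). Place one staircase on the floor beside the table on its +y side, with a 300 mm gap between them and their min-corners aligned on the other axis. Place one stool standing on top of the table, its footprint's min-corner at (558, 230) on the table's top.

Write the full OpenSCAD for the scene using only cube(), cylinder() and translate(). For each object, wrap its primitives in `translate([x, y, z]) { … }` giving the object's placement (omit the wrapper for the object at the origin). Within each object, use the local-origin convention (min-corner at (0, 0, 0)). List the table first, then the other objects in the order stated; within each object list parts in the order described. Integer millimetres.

translate([0, 0, 662]) cube([1688, 942, 28]);
translate([25, 25, 0]) cube([86, 86, 662]);
translate([1577, 25, 0]) cube([86, 86, 662]);
translate([25, 831, 0]) cube([86, 86, 662]);
translate([1577, 831, 0]) cube([86, 86, 662]);
translate([0, 1242, 0]) {
  cube([946, 278, 178]);
  translate([0, 278, 178]) cube([946, 278, 178]);
  translate([0, 556, 356]) cube([946, 278, 178]);
  translate([0, 834, 534]) cube([946, 278, 178]);
  translate([0, 1112, 712]) cube([946, 278, 178]);
}
translate([558, 230, 690]) {
  translate([0, 0, 393]) cube([270, 347, 23]);
  translate([15, 15, 0]) cylinder(h = 393, r = 15);
  translate([255, 15, 0]) cylinder(h = 393, r = 15);
  translate([15, 332, 0]) cylinder(h = 393, r = 15);
  translate([255, 332, 0]) cylinder(h = 393, r = 15);
}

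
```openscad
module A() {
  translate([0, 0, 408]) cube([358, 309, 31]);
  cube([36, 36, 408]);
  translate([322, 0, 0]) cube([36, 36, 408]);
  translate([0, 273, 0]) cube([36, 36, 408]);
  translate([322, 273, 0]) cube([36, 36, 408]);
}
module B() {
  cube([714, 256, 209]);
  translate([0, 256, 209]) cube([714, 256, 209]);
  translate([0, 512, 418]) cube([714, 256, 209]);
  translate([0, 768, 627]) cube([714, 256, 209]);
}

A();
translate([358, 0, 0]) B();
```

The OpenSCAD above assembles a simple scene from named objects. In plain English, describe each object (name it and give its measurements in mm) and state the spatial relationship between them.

A is a four-legged stool. The seat is 358×309 mm, 31 mm thick, top at z = 439 mm. It stands on four square legs, each 36×36 mm in cross-section, from z = 0 to the seat underside, each flush with a corner of the seat.

B is a straight staircase of 4 solid steps. Each step is 714 mm wide (x), 256 mm deep (y, the going) and 209 mm tall (the rise). The first step rests on the floor; each subsequent step sits one going further in +y and one rise higher in +z, directly behind and above the previous step with no overlap.

The staircase is against the stool's +x side, with their −y faces flush.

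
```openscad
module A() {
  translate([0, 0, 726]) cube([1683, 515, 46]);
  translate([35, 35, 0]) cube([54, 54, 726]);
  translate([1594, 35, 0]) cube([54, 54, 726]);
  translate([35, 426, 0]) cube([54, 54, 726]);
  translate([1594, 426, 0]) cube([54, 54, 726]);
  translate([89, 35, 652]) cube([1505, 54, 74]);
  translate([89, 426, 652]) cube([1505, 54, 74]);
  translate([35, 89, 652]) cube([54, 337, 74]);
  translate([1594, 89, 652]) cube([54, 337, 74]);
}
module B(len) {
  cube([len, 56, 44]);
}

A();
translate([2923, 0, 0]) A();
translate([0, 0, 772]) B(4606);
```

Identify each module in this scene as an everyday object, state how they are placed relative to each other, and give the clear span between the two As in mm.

A is a table. B is a beam. A beam spans the tops of two tables. The clear span between the two tables is 1240 mm.

Second table starts at x = 2923; first ends at x = 1683; clear span = 2923 − 1683 = 1240 mm.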